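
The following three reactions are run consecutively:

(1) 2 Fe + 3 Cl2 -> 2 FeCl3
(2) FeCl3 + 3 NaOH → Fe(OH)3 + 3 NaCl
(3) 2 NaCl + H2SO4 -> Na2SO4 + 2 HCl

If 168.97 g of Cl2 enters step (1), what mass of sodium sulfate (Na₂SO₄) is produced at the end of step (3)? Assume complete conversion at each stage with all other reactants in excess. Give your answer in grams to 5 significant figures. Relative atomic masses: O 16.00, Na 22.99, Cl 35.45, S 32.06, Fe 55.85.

338.51 g

M(Cl2) = 2(35.45) = 70.90 g/mol.
M(Na2SO4) = 2(22.99) + 32.06 + 4(16.00) = 142.04 g/mol.
n(Cl2) = 168.97 / 70.90 = 2.38322 mol.
Reaction (1): Cl2→FeCl3 ratio 3:2 ⇒ n(FeCl3) = 1.58881 mol.
Reaction (2): FeCl3→NaCl ratio 1:3 ⇒ n(NaCl) = 4.76643 mol.
Reaction (3): NaCl→Na2SO4 ratio 2:1 ⇒ n(Na2SO4) = 2.38322 mol.
Mass of Na2SO4 = 2.38322 × 142.04 = 338.512 g.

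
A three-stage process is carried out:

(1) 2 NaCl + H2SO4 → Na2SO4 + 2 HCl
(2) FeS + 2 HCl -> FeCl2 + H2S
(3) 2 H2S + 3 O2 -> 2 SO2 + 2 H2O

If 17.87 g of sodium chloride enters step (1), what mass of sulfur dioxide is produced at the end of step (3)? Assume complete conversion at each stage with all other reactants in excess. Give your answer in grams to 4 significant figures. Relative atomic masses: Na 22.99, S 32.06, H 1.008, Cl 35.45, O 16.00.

9.794 g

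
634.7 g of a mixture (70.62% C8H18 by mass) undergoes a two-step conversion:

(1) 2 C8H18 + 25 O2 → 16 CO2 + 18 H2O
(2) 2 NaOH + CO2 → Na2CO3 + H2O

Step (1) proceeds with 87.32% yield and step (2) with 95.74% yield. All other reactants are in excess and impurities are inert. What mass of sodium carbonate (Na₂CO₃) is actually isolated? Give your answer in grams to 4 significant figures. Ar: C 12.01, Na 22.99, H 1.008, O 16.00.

2782 g

Pure C8H18 = 634.7 × 0.7062 = 448.23 g.
M(C8H18) = 8(12.01) + 18(1.008) = 114.224 g/mol.
M(Na2CO3) = 2(22.99) + 12.01 + 3(16.00) = 105.99 g/mol.
n(C8H18) = 448.23 / 114.224 = 3.9241 mol.
Step 1 (C8H18:CO2 = 2:16): theoretical n(CO2) = 31.393 mol; at 87.32% yield, n(CO2) = 27.412 mol.
Step 2 (CO2:Na2CO3 = 1:1): theoretical n(Na2CO3) = 27.412 mol, so theoretical mass = 27.412 × 105.99 = 2905.4 g.
At 95.74% yield, actual mass of Na2CO3 = 2905.4 × 0.9574 = 2781.6 g.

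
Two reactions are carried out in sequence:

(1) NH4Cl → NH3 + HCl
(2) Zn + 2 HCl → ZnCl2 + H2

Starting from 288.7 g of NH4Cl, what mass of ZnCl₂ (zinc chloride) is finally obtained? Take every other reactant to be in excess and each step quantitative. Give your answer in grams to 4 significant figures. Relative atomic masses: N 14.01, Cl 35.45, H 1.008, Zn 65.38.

M(NH4Cl) = 14.01 + 4(1.008) + 35.45 = 53.492 g/mol.
M(ZnCl2) = 65.38 + 2(35.45) = 136.28 g/mol.
n(NH4Cl) = 288.70 / 53.492 = 5.3971 mol.
Step 1 gives a 1:1 ratio of NH4Cl to HCl, so n(HCl) = 5.3971 mol.
In step 2 the HCl:ZnCl2 ratio is 2:1, so n(ZnCl2) = 2.6985 mol.
Mass of ZnCl2 = 2.6985 × 136.28 = 367.76 g.

367.8 g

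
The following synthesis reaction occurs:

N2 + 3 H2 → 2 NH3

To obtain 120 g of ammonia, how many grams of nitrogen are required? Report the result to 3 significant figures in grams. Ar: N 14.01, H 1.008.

98.7 g

M(NH3) = 14.01 + 3(1.008) = 17.034 g/mol.
M(N2) = 2(14.01) = 28.02 g/mol.
n(NH3) = 120.0 g / 17.034 g/mol = 7.045 mol.
From the equation the NH3:N2 mole ratio is 2:1, so n(N2) = 7.045 × 1/2 = 3.522 mol.
Mass of N2 = 3.522 mol × 28.02 g/mol = 98.70 g.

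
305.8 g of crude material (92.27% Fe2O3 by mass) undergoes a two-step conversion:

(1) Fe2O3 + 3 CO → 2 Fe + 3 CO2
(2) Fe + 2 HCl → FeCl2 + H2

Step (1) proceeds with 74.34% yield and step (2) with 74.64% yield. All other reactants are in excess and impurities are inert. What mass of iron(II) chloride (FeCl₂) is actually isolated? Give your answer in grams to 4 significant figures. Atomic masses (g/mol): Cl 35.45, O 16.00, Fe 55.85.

248.5 g

Pure Fe2O3 = 305.8 × 0.9227 = 282.16 g.
M(Fe2O3) = 2(55.85) + 3(16.00) = 159.70 g/mol.
M(FeCl2) = 55.85 + 2(35.45) = 126.75 g/mol.
n(Fe2O3) = 282.16 / 159.70 = 1.7668 mol.
Step 1 (Fe2O3:Fe = 1:2): theoretical n(Fe) = 3.5336 mol; at 74.34% yield, n(Fe) = 2.6269 mol.
Step 2 (Fe:FeCl2 = 1:1): theoretical n(FeCl2) = 2.6269 mol, so theoretical mass = 2.6269 × 126.75 = 332.96 g.
At 74.64% yield, actual mass of FeCl2 = 332.96 × 0.7464 = 248.52 g.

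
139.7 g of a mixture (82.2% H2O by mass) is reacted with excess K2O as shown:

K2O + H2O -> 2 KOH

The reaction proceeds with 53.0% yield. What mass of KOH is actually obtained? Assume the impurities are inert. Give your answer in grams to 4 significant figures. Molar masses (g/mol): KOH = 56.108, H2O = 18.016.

Pure H2O available = 139.7 g × 0.822 = 114.83 g.
n(H2O) = 114.83 g / 18.016 g/mol = 6.3740 mol.
From the equation the H2O:KOH mole ratio is 1:2, so n(KOH) = 6.3740 × 2/1 = 12.748 mol.
Mass of KOH = 12.748 mol × 56.108 g/mol = 715.26 g.
Actual mass collected = 715.26 g × 0.530 = 379.09 g.

379.1 g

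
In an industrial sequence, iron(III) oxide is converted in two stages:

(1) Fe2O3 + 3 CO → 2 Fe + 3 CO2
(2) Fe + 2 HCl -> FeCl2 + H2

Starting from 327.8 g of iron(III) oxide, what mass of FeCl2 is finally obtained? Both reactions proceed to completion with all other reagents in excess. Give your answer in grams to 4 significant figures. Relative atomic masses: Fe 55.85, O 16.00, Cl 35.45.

M(Fe2O3) = 2(55.85) + 3(16.00) = 159.70 g/mol.
M(FeCl2) = 55.85 + 2(35.45) = 126.75 g/mol.
n(Fe2O3) = 327.80 / 159.70 = 2.0526 mol.
Step 1 gives a 1:2 ratio of Fe2O3 to Fe, so n(Fe) = 4.1052 mol.
In step 2 the Fe:FeCl2 ratio is 1:1, so n(FeCl2) = 4.1052 mol.
Mass of FeCl2 = 4.1052 × 126.75 = 520.33 g.

520.3 g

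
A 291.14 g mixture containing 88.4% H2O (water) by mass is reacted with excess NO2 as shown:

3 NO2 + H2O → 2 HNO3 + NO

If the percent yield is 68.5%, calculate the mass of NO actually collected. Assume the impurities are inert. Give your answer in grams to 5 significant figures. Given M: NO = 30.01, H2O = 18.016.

293.67 g

Pure H2O available = 291.14 g × 0.884 = 257.368 g.
n(H2O) = 257.368 g / 18.016 g/mol = 14.2855 mol.
From the equation the H2O:NO mole ratio is 1:1, so n(NO) = 14.2855 × 1/1 = 14.2855 mol.
Mass of NO = 14.2855 mol × 30.01 g/mol = 428.708 g.
Actual mass collected = 428.708 g × 0.685 = 293.665 g.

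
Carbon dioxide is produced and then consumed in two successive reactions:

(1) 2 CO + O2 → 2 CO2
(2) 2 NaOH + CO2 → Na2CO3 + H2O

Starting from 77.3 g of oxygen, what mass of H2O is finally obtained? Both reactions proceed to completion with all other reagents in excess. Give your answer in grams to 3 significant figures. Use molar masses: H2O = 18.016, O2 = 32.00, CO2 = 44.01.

87.0 g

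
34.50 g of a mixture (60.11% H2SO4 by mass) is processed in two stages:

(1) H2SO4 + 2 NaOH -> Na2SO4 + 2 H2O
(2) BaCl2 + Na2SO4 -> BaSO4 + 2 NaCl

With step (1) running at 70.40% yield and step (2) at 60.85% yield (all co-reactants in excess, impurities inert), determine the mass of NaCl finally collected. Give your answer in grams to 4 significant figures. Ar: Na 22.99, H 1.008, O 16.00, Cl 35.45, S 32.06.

10.59 g

Pure H2SO4 = 34.50 × 0.6011 = 20.738 g.
M(H2SO4) = 2(1.008) + 32.06 + 4(16.00) = 98.076 g/mol.
M(NaCl) = 22.99 + 35.45 = 58.44 g/mol.
n(H2SO4) = 20.738 / 98.076 = 0.21145 mol.
Step 1 (H2SO4:Na2SO4 = 1:1): theoretical n(Na2SO4) = 0.21145 mol; at 70.40% yield, n(Na2SO4) = 0.14886 mol.
Step 2 (Na2SO4:NaCl = 1:2): theoretical n(NaCl) = 0.29772 mol, so theoretical mass = 0.29772 × 58.44 = 17.399 g.
At 60.85% yield, actual mass of NaCl = 17.399 × 0.6085 = 10.587 g.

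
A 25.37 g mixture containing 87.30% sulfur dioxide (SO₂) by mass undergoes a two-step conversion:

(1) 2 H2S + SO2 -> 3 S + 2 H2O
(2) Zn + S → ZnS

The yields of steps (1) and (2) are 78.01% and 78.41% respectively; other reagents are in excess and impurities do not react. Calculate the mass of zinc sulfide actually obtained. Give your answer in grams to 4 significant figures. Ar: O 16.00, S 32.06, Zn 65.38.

61.82 g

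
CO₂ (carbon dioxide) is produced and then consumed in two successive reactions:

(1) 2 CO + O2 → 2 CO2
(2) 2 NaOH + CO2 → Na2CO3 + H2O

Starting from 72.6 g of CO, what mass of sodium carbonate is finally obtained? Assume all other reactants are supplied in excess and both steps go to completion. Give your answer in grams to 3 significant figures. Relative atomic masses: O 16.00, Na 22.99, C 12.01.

M(CO) = 12.01 + 16.00 = 28.01 g/mol.
M(Na2CO3) = 2(22.99) + 12.01 + 3(16.00) = 105.99 g/mol.
n(CO) = 72.60 / 28.01 = 2.592 mol.
Step 1 gives a 2:2 ratio of CO to CO2, so n(CO2) = 2.592 mol.
In step 2 the CO2:Na2CO3 ratio is 1:1, so n(Na2CO3) = 2.592 mol.
Mass of Na2CO3 = 2.592 × 105.99 = 274.7 g.

275 g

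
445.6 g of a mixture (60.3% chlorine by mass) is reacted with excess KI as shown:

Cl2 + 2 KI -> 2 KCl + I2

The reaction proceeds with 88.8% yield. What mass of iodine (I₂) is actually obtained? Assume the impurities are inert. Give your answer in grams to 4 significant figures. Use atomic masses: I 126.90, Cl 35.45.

854.1 g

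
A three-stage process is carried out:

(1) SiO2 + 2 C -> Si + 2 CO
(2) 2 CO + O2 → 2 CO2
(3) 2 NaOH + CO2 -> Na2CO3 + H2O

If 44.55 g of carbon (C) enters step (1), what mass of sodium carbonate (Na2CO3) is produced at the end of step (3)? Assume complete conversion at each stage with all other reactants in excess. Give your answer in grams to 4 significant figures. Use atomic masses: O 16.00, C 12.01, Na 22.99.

393.2 g

M(C) = 12.01 g/mol.
M(Na2CO3) = 2(22.99) + 12.01 + 3(16.00) = 105.99 g/mol.
n(C) = 44.55 / 12.01 = 3.7094 mol.
Reaction (1): C→CO ratio 2:2 ⇒ n(CO) = 3.7094 mol.
Reaction (2): CO→CO2 ratio 2:2 ⇒ n(CO2) = 3.7094 mol.
Reaction (3): CO2→Na2CO3 ratio 1:1 ⇒ n(Na2CO3) = 3.7094 mol.
Mass of Na2CO3 = 3.7094 × 105.99 = 393.16 g.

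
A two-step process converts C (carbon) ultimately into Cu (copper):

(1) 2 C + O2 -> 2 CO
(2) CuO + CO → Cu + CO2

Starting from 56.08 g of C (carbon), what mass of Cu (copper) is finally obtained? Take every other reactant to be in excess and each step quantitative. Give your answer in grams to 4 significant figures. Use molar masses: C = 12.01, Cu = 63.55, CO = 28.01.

n(C) = 56.080 / 12.01 = 4.6694 mol.
Step 1 gives a 2:2 ratio of C to CO, so n(CO) = 4.6694 mol.
In step 2 the CO:Cu ratio is 1:1, so n(Cu) = 4.6694 mol.
Mass of Cu = 4.6694 × 63.55 = 296.74 g.

296.7 g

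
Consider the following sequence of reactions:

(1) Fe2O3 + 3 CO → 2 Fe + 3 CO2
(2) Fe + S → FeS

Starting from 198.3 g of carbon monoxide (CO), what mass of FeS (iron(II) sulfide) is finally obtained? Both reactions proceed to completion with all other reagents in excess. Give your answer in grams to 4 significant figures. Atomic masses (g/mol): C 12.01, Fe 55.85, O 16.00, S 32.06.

M(CO) = 12.01 + 16.00 = 28.01 g/mol.
M(FeS) = 55.85 + 32.06 = 87.91 g/mol.
n(CO) = 198.30 / 28.01 = 7.0796 mol.
Step 1 gives a 3:2 ratio of CO to Fe, so n(Fe) = 4.7197 mol.
In step 2 the Fe:FeS ratio is 1:1, so n(FeS) = 4.7197 mol.
Mass of FeS = 4.7197 × 87.91 = 414.91 g.

414.9 g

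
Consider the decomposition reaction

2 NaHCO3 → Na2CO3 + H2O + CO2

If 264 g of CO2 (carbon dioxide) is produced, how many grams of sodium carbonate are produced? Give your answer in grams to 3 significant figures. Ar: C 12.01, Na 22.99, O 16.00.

M(CO2) = 12.01 + 2(16.00) = 44.01 g/mol.
M(Na2CO3) = 2(22.99) + 12.01 + 3(16.00) = 105.99 g/mol.
n(CO2) = 264.0 g / 44.01 g/mol = 5.999 mol.
From the equation the CO2:Na2CO3 mole ratio is 1:1, so n(Na2CO3) = 5.999 × 1/1 = 5.999 mol.
Mass of Na2CO3 = 5.999 mol × 105.99 g/mol = 635.8 g.

636 g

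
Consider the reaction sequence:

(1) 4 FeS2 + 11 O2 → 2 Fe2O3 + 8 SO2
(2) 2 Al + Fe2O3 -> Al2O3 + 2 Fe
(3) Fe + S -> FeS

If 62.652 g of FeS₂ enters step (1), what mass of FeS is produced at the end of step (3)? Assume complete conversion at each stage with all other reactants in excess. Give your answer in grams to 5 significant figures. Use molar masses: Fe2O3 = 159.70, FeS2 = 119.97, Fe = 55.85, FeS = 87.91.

n(FeS2) = 62.652 / 119.97 = 0.522231 mol.
Reaction (1): FeS2→Fe2O3 ratio 4:2 ⇒ n(Fe2O3) = 0.261115 mol.
Reaction (2): Fe2O3→Fe ratio 1:2 ⇒ n(Fe) = 0.522231 mol.
Reaction (3): Fe→FeS ratio 1:1 ⇒ n(FeS) = 0.522231 mol.
Mass of FeS = 0.522231 × 87.91 = 45.9093 g.

45.909 g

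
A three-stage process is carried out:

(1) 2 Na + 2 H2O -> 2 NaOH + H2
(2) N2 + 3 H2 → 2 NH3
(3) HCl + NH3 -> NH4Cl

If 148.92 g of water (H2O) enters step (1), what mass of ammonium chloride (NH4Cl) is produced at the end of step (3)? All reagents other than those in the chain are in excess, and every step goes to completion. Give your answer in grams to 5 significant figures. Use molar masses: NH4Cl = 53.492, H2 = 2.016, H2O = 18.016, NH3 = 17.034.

147.39 g

n(H2O) = 148.92 / 18.016 = 8.26599 mol.
Reaction (1): H2O→H2 ratio 2:1 ⇒ n(H2) = 4.13299 mol.
Reaction (2): H2→NH3 ratio 3:2 ⇒ n(NH3) = 2.75533 mol.
Reaction (3): NH3→NH4Cl ratio 1:1 ⇒ n(NH4Cl) = 2.75533 mol.
Mass of NH4Cl = 2.75533 × 53.492 = 147.388 g.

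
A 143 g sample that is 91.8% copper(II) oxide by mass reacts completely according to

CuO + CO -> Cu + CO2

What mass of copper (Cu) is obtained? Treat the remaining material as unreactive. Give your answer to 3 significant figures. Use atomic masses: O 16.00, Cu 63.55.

105 g

Mass of pure CuO = 143 g × 0.918 = 131.3 g.
M(CuO) = 63.55 + 16.00 = 79.55 g/mol.
M(Cu) = 63.55 g/mol.
n(CuO) = 131.3 g / 79.55 g/mol = 1.650 mol.
From the equation the CuO:Cu mole ratio is 1:1, so n(Cu) = 1.650 × 1/1 = 1.650 mol.
Mass of Cu = 1.650 mol × 63.55 g/mol = 104.9 g.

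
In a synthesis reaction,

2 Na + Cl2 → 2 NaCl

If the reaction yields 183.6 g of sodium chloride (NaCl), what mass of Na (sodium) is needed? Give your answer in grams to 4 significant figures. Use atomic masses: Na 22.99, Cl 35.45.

M(NaCl) = 22.99 + 35.45 = 58.44 g/mol.
M(Na) = 22.99 g/mol.
n(NaCl) = 183.60 g / 58.44 g/mol = 3.1417 mol.
From the equation the NaCl:Na mole ratio is 2:2, so n(Na) = 3.1417 × 2/2 = 3.1417 mol.
Mass of Na = 3.1417 mol × 22.99 g/mol = 72.227 g.

72.23 g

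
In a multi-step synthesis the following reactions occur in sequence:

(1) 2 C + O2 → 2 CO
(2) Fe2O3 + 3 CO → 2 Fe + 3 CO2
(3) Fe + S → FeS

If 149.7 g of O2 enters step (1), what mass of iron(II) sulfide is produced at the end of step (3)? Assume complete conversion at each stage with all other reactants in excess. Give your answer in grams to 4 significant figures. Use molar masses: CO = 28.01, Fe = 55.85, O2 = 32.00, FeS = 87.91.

548.3 g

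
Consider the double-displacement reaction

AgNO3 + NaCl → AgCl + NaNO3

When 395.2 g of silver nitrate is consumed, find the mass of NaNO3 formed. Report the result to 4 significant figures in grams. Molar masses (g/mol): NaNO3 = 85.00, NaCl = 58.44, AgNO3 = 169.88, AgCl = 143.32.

n(AgNO3) = 395.20 g / 169.88 g/mol = 2.3263 mol.
From the equation the AgNO3:NaNO3 mole ratio is 1:1, so n(NaNO3) = 2.3263 × 1/1 = 2.3263 mol.
Mass of NaNO3 = 2.3263 mol × 85.00 g/mol = 197.74 g.

197.7 g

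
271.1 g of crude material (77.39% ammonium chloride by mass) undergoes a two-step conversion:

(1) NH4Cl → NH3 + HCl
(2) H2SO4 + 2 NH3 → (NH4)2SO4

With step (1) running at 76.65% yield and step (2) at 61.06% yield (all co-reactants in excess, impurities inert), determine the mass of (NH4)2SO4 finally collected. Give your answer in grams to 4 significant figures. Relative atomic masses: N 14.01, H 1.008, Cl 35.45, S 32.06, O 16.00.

Pure NH4Cl = 271.1 × 0.7739 = 209.80 g.
M(NH4Cl) = 14.01 + 4(1.008) + 35.45 = 53.492 g/mol.
M((NH4)2SO4) = 2(14.01) + 8(1.008) + 32.06 + 4(16.00) = 132.144 g/mol.
n(NH4Cl) = 209.80 / 53.492 = 3.9222 mol.
Step 1 (NH4Cl:NH3 = 1:1): theoretical n(NH3) = 3.9222 mol; at 76.65% yield, n(NH3) = 3.0063 mol.
Step 2 (NH3:(NH4)2SO4 = 2:1): theoretical n((NH4)2SO4) = 1.5032 mol, so theoretical mass = 1.5032 × 132.144 = 198.63 g.
At 61.06% yield, actual mass of (NH4)2SO4 = 198.63 × 0.6106 = 121.29 g.

121.3 g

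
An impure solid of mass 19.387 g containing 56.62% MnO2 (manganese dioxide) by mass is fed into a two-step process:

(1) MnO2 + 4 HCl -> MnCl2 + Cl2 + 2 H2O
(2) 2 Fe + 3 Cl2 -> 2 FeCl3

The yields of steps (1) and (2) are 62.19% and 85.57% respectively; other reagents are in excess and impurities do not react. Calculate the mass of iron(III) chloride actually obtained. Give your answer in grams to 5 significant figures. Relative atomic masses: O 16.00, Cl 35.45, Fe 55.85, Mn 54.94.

7.2655 g

Pure MnO2 = 19.387 × 0.5662 = 10.9769 g.
M(MnO2) = 54.94 + 2(16.00) = 86.94 g/mol.
M(FeCl3) = 55.85 + 3(35.45) = 162.20 g/mol.
n(MnO2) = 10.9769 / 86.94 = 0.126259 mol.
Step 1 (MnO2:Cl2 = 1:1): theoretical n(Cl2) = 0.126259 mol; at 62.19% yield, n(Cl2) = 0.0785202 mol.
Step 2 (Cl2:FeCl3 = 3:2): theoretical n(FeCl3) = 0.0523468 mol, so theoretical mass = 0.0523468 × 162.20 = 8.49065 g.
At 85.57% yield, actual mass of FeCl3 = 8.49065 × 0.8557 = 7.26545 g.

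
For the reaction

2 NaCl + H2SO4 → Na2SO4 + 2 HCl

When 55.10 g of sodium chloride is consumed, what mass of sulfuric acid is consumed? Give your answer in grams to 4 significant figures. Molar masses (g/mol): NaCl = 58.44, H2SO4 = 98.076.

n(NaCl) = 55.100 g / 58.44 g/mol = 0.94285 mol.
From the equation the NaCl:H2SO4 mole ratio is 2:1, so n(H2SO4) = 0.94285 × 1/2 = 0.47142 mol.
Mass of H2SO4 = 0.47142 mol × 98.076 g/mol = 46.235 g.

46.24 g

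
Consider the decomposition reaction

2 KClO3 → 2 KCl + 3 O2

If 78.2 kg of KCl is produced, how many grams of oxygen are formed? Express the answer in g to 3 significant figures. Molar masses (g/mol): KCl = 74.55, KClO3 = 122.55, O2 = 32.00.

Convert: 78.2 kg = 78200 g.
n(KCl) = 78200 g / 74.55 g/mol = 1049 mol.
From the equation the KCl:O2 mole ratio is 2:3, so n(O2) = 1049 × 3/2 = 1573 mol.
Mass of O2 = 1573 mol × 32.00 g/mol = 50350 g.

50400 g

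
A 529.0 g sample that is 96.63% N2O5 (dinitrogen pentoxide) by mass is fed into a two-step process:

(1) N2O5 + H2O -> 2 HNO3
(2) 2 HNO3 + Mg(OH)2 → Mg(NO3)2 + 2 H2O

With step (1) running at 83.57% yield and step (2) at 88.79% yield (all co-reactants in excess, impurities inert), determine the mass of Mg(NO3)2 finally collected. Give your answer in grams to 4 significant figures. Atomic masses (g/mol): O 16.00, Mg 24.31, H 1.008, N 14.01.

520.8 g

Pure N2O5 = 529.0 × 0.9663 = 511.17 g.
M(N2O5) = 2(14.01) + 5(16.00) = 108.02 g/mol.
M(Mg(NO3)2) = 24.31 + 2(14.01) + 6(16.00) = 148.33 g/mol.
n(N2O5) = 511.17 / 108.02 = 4.7322 mol.
Step 1 (N2O5:HNO3 = 1:2): theoretical n(HNO3) = 9.4644 mol; at 83.57% yield, n(HNO3) = 7.9094 mol.
Step 2 (HNO3:Mg(NO3)2 = 2:1): theoretical n(Mg(NO3)2) = 3.9547 mol, so theoretical mass = 3.9547 × 148.33 = 586.60 g.
At 88.79% yield, actual mass of Mg(NO3)2 = 586.60 × 0.8879 = 520.84 g.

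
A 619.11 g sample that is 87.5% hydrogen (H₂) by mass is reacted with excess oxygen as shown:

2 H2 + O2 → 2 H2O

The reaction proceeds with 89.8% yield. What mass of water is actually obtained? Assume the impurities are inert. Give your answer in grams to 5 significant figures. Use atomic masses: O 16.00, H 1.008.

4347.3 g

Pure H2 available = 619.11 g × 0.875 = 541.721 g.
M(H2) = 2(1.008) = 2.016 g/mol.
M(H2O) = 2(1.008) + 16.00 = 18.016 g/mol.
n(H2) = 541.721 g / 2.016 g/mol = 268.711 mol.
From the equation the H2:H2O mole ratio is 2:2, so n(H2O) = 268.711 × 2/2 = 268.711 mol.
Mass of H2O = 268.711 mol × 18.016 g/mol = 4841.10 g.
Actual mass collected = 4841.10 g × 0.898 = 4347.30 g.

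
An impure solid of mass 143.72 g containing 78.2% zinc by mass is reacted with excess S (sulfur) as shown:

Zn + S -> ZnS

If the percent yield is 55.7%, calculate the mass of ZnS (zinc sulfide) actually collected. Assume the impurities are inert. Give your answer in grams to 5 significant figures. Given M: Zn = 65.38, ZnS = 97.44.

Pure Zn available = 143.72 g × 0.782 = 112.389 g.
n(Zn) = 112.389 g / 65.38 g/mol = 1.71901 mol.
From the equation the Zn:ZnS mole ratio is 1:1, so n(ZnS) = 1.71901 × 1/1 = 1.71901 mol.
Mass of ZnS = 1.71901 mol × 97.44 g/mol = 167.501 g.
Actual mass collected = 167.501 g × 0.557 = 93.2978 g.

93.298 g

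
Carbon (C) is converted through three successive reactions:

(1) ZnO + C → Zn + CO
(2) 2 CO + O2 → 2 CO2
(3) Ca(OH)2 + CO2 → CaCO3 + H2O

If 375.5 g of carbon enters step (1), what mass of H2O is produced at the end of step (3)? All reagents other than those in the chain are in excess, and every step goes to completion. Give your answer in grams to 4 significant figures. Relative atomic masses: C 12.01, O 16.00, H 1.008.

563.3 g

M(C) = 12.01 g/mol.
M(H2O) = 2(1.008) + 16.00 = 18.016 g/mol.
n(C) = 375.5 / 12.01 = 31.266 mol.
Reaction (1): C→CO ratio 1:1 ⇒ n(CO) = 31.266 mol.
Reaction (2): CO→CO2 ratio 2:2 ⇒ n(CO2) = 31.266 mol.
Reaction (3): CO2→H2O ratio 1:1 ⇒ n(H2O) = 31.266 mol.
Mass of H2O = 31.266 × 18.016 = 563.28 g.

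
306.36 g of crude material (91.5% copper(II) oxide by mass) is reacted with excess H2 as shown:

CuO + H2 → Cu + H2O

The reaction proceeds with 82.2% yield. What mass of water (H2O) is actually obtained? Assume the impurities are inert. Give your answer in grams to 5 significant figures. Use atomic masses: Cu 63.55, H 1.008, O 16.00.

Pure CuO available = 306.36 g × 0.915 = 280.319 g.
M(CuO) = 63.55 + 16.00 = 79.55 g/mol.
M(H2O) = 2(1.008) + 16.00 = 18.016 g/mol.
n(CuO) = 280.319 g / 79.55 g/mol = 3.52381 mol.
From the equation the CuO:H2O mole ratio is 1:1, so n(H2O) = 3.52381 × 1/1 = 3.52381 mol.
Mass of H2O = 3.52381 mol × 18.016 g/mol = 63.4850 g.
Actual mass collected = 63.4850 g × 0.822 = 52.1847 g.

52.185 g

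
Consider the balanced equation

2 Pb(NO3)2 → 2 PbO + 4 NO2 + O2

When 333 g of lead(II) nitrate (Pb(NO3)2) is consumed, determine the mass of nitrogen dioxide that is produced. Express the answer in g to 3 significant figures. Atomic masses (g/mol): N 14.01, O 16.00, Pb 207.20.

M(Pb(NO3)2) = 207.20 + 2(14.01) + 6(16.00) = 331.22 g/mol.
M(NO2) = 14.01 + 2(16.00) = 46.01 g/mol.
n(Pb(NO3)2) = 333.0 g / 331.22 g/mol = 1.005 mol.
From the equation the Pb(NO3)2:NO2 mole ratio is 2:4, so n(NO2) = 1.005 × 4/2 = 2.011 mol.
Mass of NO2 = 2.011 mol × 46.01 g/mol = 92.51 g.

92.5 g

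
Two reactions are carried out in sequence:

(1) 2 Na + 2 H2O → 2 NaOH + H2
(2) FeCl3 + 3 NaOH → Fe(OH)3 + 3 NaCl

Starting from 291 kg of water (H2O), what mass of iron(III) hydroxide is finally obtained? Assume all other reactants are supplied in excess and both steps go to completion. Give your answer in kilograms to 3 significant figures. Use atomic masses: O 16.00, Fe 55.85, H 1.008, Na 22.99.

575 kg

M(H2O) = 2(1.008) + 16.00 = 18.016 g/mol.
M(Fe(OH)3) = 55.85 + 3(16.00) + 3(1.008) = 106.874 g/mol.
291 kg = 291000 g.
n(H2O) = 291000 / 18.016 = 16150 mol.
Step 1 gives a 2:2 ratio of H2O to NaOH, so n(NaOH) = 16150 mol.
In step 2 the NaOH:Fe(OH)3 ratio is 3:1, so n(Fe(OH)3) = 5384 mol.
Mass of Fe(OH)3 = 5384 × 106.874 = 575400 g = 575 kg.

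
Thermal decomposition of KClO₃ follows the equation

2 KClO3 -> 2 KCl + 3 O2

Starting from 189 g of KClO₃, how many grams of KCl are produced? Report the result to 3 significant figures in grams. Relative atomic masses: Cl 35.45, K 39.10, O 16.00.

115 g

M(KClO3) = 39.10 + 35.45 + 3(16.00) = 122.55 g/mol.
M(KCl) = 39.10 + 35.45 = 74.55 g/mol.
n(KClO3) = 189.0 g / 122.55 g/mol = 1.542 mol.
From the equation the KClO3:KCl mole ratio is 2:2, so n(KCl) = 1.542 × 2/2 = 1.542 mol.
Mass of KCl = 1.542 mol × 74.55 g/mol = 115.0 g.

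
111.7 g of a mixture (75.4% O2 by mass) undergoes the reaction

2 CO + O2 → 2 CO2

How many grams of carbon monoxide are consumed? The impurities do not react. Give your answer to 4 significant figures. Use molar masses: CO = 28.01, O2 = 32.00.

Mass of pure O2 = 111.7 g × 0.754 = 84.222 g.
n(O2) = 84.222 g / 32.00 g/mol = 2.6319 mol.
From the equation the O2:CO mole ratio is 1:2, so n(CO) = 2.6319 × 2/1 = 5.2639 mol.
Mass of CO = 5.2639 mol × 28.01 g/mol = 147.44 g.

147.4 g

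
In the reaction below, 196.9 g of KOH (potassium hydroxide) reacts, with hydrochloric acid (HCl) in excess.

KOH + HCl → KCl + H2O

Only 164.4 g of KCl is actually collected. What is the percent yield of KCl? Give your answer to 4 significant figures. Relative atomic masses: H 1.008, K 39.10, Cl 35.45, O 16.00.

M(KOH) = 39.10 + 16.00 + 1.008 = 56.108 g/mol.
M(KCl) = 39.10 + 35.45 = 74.55 g/mol.
n(KOH) = 196.90 g / 56.108 g/mol = 3.5093 mol.
From the equation the KOH:KCl mole ratio is 1:1, so n(KCl) = 3.5093 × 1/1 = 3.5093 mol.
Mass of KCl = 3.5093 mol × 74.55 g/mol = 261.62 g.
This is the theoretical yield. Percent yield = 164.4 g / 261.62 g × 100% = 62.840%.

62.84 %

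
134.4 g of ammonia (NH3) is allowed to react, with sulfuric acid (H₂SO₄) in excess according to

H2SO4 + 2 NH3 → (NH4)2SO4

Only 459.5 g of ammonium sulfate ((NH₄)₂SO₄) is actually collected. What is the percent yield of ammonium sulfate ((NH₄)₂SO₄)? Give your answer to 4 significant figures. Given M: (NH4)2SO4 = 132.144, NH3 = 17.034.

88.14 %

n(NH3) = 134.40 g / 17.034 g/mol = 7.8901 mol.
From the equation the NH3:(NH4)2SO4 mole ratio is 2:1, so n((NH4)2SO4) = 7.8901 × 1/2 = 3.9451 mol.
Mass of (NH4)2SO4 = 3.9451 mol × 132.144 g/mol = 521.31 g.
This is the theoretical yield. Percent yield = 459.5 g / 521.31 g × 100% = 88.143%.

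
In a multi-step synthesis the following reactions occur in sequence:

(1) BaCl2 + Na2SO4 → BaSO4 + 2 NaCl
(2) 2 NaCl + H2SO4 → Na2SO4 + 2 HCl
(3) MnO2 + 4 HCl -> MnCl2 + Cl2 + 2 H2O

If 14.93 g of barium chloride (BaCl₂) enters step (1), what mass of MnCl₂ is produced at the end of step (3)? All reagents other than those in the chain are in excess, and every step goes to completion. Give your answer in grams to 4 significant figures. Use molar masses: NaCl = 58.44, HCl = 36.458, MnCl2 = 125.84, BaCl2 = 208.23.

4.511 g

n(BaCl2) = 14.93 / 208.23 = 0.071700 mol.
Reaction (1): BaCl2→NaCl ratio 1:2 ⇒ n(NaCl) = 0.14340 mol.
Reaction (2): NaCl→HCl ratio 2:2 ⇒ n(HCl) = 0.14340 mol.
Reaction (3): HCl→MnCl2 ratio 4:1 ⇒ n(MnCl2) = 0.035850 mol.
Mass of MnCl2 = 0.035850 × 125.84 = 4.5113 g.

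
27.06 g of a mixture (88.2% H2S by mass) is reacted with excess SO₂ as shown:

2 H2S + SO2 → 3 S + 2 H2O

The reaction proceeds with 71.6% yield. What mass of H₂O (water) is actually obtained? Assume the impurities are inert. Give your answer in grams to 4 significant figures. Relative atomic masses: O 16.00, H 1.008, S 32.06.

9.035 g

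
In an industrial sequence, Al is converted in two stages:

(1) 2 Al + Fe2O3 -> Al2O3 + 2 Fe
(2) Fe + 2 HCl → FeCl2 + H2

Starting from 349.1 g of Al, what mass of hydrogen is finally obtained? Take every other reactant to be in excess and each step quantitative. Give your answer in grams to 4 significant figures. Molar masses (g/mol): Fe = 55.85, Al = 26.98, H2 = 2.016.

26.09 g

n(Al) = 349.10 / 26.98 = 12.939 mol.
Step 1 gives a 2:2 ratio of Al to Fe, so n(Fe) = 12.939 mol.
In step 2 the Fe:H2 ratio is 1:1, so n(H2) = 12.939 mol.
Mass of H2 = 12.939 × 2.016 = 26.085 g.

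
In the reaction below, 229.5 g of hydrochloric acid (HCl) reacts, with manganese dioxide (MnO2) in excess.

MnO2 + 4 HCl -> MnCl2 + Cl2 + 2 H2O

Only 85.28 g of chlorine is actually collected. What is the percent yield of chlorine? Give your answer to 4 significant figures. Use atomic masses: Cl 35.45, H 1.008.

M(HCl) = 1.008 + 35.45 = 36.458 g/mol.
M(Cl2) = 2(35.45) = 70.90 g/mol.
n(HCl) = 229.50 g / 36.458 g/mol = 6.2949 mol.
From the equation the HCl:Cl2 mole ratio is 4:1, so n(Cl2) = 6.2949 × 1/4 = 1.5737 mol.
Mass of Cl2 = 1.5737 mol × 70.90 g/mol = 111.58 g.
This is the theoretical yield. Percent yield = 85.28 g / 111.58 g × 100% = 76.431%.

76.43 %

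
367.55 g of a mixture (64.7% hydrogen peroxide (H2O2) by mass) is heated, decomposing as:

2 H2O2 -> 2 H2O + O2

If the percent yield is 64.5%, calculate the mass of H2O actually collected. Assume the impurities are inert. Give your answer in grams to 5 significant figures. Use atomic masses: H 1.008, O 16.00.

81.237 g

Pure H2O2 available = 367.55 g × 0.647 = 237.805 g.
M(H2O2) = 2(1.008) + 2(16.00) = 34.016 g/mol.
M(H2O) = 2(1.008) + 16.00 = 18.016 g/mol.
n(H2O2) = 237.805 g / 34.016 g/mol = 6.99097 mol.
From the equation the H2O2:H2O mole ratio is 2:2, so n(H2O) = 6.99097 × 2/2 = 6.99097 mol.
Mass of H2O = 6.99097 mol × 18.016 g/mol = 125.949 g.
Actual mass collected = 125.949 g × 0.645 = 81.2373 g.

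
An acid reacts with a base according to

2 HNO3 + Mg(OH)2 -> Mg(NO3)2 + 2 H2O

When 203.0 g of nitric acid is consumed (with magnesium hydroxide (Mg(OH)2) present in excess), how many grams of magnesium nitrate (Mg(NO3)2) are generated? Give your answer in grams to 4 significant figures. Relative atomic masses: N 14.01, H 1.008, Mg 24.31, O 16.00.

238.9 g

M(HNO3) = 1.008 + 14.01 + 3(16.00) = 63.018 g/mol.
M(Mg(NO3)2) = 24.31 + 2(14.01) + 6(16.00) = 148.33 g/mol.
n(HNO3) = 203.00 g / 63.018 g/mol = 3.2213 mol.
From the equation the HNO3:Mg(NO3)2 mole ratio is 2:1, so n(Mg(NO3)2) = 3.2213 × 1/2 = 1.6107 mol.
Mass of Mg(NO3)2 = 1.6107 mol × 148.33 g/mol = 238.91 g.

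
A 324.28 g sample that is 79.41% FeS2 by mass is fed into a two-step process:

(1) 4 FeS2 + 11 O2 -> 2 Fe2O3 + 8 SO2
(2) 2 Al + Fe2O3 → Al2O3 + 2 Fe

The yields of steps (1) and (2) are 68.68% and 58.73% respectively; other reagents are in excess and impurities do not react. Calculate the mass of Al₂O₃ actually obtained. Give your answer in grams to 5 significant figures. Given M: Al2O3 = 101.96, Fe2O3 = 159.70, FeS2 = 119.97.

Pure FeS2 = 324.28 × 0.7941 = 257.511 g.
n(FeS2) = 257.511 / 119.97 = 2.14646 mol.
Step 1 (FeS2:Fe2O3 = 4:2): theoretical n(Fe2O3) = 1.07323 mol; at 68.68% yield, n(Fe2O3) = 0.737094 mol.
Step 2 (Fe2O3:Al2O3 = 1:1): theoretical n(Al2O3) = 0.737094 mol, so theoretical mass = 0.737094 × 101.96 = 75.1541 g.
At 58.73% yield, actual mass of Al2O3 = 75.1541 × 0.5873 = 44.1380 g.

44.138 g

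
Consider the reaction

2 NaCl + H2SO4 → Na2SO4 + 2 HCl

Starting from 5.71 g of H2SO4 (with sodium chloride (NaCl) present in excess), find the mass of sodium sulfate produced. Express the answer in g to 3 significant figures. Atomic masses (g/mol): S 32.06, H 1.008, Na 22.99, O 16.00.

M(H2SO4) = 2(1.008) + 32.06 + 4(16.00) = 98.076 g/mol.
M(Na2SO4) = 2(22.99) + 32.06 + 4(16.00) = 142.04 g/mol.
n(H2SO4) = 5.710 g / 98.076 g/mol = 0.05822 mol.
From the equation the H2SO4:Na2SO4 mole ratio is 1:1, so n(Na2SO4) = 0.05822 × 1/1 = 0.05822 mol.
Mass of Na2SO4 = 0.05822 mol × 142.04 g/mol = 8.270 g.

8.27 g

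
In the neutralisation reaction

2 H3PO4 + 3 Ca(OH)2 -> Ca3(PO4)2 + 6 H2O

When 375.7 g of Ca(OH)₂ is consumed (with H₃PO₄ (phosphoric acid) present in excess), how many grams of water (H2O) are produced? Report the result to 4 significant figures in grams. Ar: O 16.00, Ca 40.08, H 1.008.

M(Ca(OH)2) = 40.08 + 2(16.00) + 2(1.008) = 74.096 g/mol.
M(H2O) = 2(1.008) + 16.00 = 18.016 g/mol.
n(Ca(OH)2) = 375.70 g / 74.096 g/mol = 5.0704 mol.
From the equation the Ca(OH)2:H2O mole ratio is 3:6, so n(H2O) = 5.0704 × 6/3 = 10.141 mol.
Mass of H2O = 10.141 mol × 18.016 g/mol = 182.70 g.

182.7 g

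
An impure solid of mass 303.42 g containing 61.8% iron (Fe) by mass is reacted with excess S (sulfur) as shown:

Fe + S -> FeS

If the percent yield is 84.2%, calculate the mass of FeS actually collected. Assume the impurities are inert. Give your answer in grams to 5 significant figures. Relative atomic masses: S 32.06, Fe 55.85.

248.52 g

Pure Fe available = 303.42 g × 0.618 = 187.514 g.
M(Fe) = 55.85 g/mol.
M(FeS) = 55.85 + 32.06 = 87.91 g/mol.
n(Fe) = 187.514 g / 55.85 g/mol = 3.35745 mol.
From the equation the Fe:FeS mole ratio is 1:1, so n(FeS) = 3.35745 × 1/1 = 3.35745 mol.
Mass of FeS = 3.35745 mol × 87.91 g/mol = 295.153 g.
Actual mass collected = 295.153 g × 0.842 = 248.519 g.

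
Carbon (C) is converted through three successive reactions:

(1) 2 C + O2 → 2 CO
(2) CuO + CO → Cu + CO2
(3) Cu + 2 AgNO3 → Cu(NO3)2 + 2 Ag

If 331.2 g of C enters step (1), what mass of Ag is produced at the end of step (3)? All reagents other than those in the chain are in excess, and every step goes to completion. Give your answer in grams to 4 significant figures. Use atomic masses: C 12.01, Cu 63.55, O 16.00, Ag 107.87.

5949 g

M(C) = 12.01 g/mol.
M(Ag) = 107.87 g/mol.
n(C) = 331.2 / 12.01 = 27.577 mol.
Reaction (1): C→CO ratio 2:2 ⇒ n(CO) = 27.577 mol.
Reaction (2): CO→Cu ratio 1:1 ⇒ n(Cu) = 27.577 mol.
Reaction (3): Cu→Ag ratio 1:2 ⇒ n(Ag) = 55.154 mol.
Mass of Ag = 55.154 × 107.87 = 5949.5 g.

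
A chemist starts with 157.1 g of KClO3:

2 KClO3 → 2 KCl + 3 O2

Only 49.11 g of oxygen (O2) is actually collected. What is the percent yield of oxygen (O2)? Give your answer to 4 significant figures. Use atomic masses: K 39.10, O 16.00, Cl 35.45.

79.81 %

M(KClO3) = 39.10 + 35.45 + 3(16.00) = 122.55 g/mol.
M(O2) = 2(16.00) = 32.00 g/mol.
n(KClO3) = 157.10 g / 122.55 g/mol = 1.2819 mol.
From the equation the KClO3:O2 mole ratio is 2:3, so n(O2) = 1.2819 × 3/2 = 1.9229 mol.
Mass of O2 = 1.9229 mol × 32.00 g/mol = 61.532 g.
This is the theoretical yield. Percent yield = 49.11 g / 61.532 g × 100% = 79.812%.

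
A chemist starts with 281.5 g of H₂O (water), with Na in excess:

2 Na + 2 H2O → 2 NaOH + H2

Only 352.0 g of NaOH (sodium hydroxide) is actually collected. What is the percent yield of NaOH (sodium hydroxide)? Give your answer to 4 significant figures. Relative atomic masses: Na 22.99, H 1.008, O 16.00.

56.32 %

M(H2O) = 2(1.008) + 16.00 = 18.016 g/mol.
M(NaOH) = 22.99 + 16.00 + 1.008 = 39.998 g/mol.
n(H2O) = 281.50 g / 18.016 g/mol = 15.625 mol.
From the equation the H2O:NaOH mole ratio is 2:2, so n(NaOH) = 15.625 × 2/2 = 15.625 mol.
Mass of NaOH = 15.625 mol × 39.998 g/mol = 624.97 g.
This is the theoretical yield. Percent yield = 352.0 g / 624.97 g × 100% = 56.323%.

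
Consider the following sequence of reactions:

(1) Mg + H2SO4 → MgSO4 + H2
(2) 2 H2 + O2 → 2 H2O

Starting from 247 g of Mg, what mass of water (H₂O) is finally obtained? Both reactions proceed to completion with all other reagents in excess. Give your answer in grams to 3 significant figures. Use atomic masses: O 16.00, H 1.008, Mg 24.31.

183 g

M(Mg) = 24.31 g/mol.
M(H2O) = 2(1.008) + 16.00 = 18.016 g/mol.
n(Mg) = 247.0 / 24.31 = 10.16 mol.
Step 1 gives a 1:1 ratio of Mg to H2, so n(H2) = 10.16 mol.
In step 2 the H2:H2O ratio is 2:2, so n(H2O) = 10.16 mol.
Mass of H2O = 10.16 × 18.016 = 183.1 g.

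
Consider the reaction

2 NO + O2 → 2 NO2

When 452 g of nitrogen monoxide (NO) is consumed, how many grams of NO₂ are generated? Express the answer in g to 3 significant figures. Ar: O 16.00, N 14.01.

693 g

M(NO) = 14.01 + 16.00 = 30.01 g/mol.
M(NO2) = 14.01 + 2(16.00) = 46.01 g/mol.
n(NO) = 452.0 g / 30.01 g/mol = 15.06 mol.
From the equation the NO:NO2 mole ratio is 2:2, so n(NO2) = 15.06 × 2/2 = 15.06 mol.
Mass of NO2 = 15.06 mol × 46.01 g/mol = 693.0 g.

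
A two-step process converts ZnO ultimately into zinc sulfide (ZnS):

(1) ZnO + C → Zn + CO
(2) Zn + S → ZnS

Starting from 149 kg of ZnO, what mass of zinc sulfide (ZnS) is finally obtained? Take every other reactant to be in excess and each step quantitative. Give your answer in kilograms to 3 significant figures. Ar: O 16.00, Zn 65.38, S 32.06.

178 kg

M(ZnO) = 65.38 + 16.00 = 81.38 g/mol.
M(ZnS) = 65.38 + 32.06 = 97.44 g/mol.
149 kg = 149000 g.
n(ZnO) = 149000 / 81.38 = 1831 mol.
Step 1 gives a 1:1 ratio of ZnO to Zn, so n(Zn) = 1831 mol.
In step 2 the Zn:ZnS ratio is 1:1, so n(ZnS) = 1831 mol.
Mass of ZnS = 1831 × 97.44 = 178400 g = 178 kg.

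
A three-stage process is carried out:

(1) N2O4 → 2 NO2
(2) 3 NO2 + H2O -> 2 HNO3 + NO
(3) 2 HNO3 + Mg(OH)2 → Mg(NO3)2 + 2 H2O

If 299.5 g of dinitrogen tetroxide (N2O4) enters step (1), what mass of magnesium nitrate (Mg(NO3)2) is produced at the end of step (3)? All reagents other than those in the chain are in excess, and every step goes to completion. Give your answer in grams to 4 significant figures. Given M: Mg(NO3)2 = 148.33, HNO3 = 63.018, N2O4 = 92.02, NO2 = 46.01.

321.8 g

n(N2O4) = 299.5 / 92.02 = 3.2547 mol.
Reaction (1): N2O4→NO2 ratio 1:2 ⇒ n(NO2) = 6.5095 mol.
Reaction (2): NO2→HNO3 ratio 3:2 ⇒ n(HNO3) = 4.3396 mol.
Reaction (3): HNO3→Mg(NO3)2 ratio 2:1 ⇒ n(Mg(NO3)2) = 2.1698 mol.
Mass of Mg(NO3)2 = 2.1698 × 148.33 = 321.85 g.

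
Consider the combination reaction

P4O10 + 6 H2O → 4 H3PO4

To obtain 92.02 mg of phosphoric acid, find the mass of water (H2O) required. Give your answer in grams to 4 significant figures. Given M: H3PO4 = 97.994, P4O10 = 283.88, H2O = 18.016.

0.02538 g

Convert: 92.02 mg = 0.092020 g.
n(H3PO4) = 0.092020 g / 97.994 g/mol = 0.00093904 mol.
From the equation the H3PO4:H2O mole ratio is 4:6, so n(H2O) = 0.00093904 × 6/4 = 0.0014086 mol.
Mass of H2O = 0.0014086 mol × 18.016 g/mol = 0.025377 g.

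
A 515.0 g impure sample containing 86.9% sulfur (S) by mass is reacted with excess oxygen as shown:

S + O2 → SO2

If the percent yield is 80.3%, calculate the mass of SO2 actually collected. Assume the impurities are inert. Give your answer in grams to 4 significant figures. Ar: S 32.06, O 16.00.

Pure S available = 515.0 g × 0.869 = 447.54 g.
M(S) = 32.06 g/mol.
M(SO2) = 32.06 + 2(16.00) = 64.06 g/mol.
n(S) = 447.54 g / 32.06 g/mol = 13.959 mol.
From the equation the S:SO2 mole ratio is 1:1, so n(SO2) = 13.959 × 1/1 = 13.959 mol.
Mass of SO2 = 13.959 mol × 64.06 g/mol = 894.23 g.
Actual mass collected = 894.23 g × 0.803 = 718.07 g.

718.1 g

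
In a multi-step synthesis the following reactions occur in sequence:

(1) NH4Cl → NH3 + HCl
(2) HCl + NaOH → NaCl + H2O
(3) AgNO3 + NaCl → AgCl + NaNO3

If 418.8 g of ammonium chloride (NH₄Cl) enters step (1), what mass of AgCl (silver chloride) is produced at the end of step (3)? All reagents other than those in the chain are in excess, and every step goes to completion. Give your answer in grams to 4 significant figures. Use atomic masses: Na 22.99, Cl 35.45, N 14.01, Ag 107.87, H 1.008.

1122 g

M(NH4Cl) = 14.01 + 4(1.008) + 35.45 = 53.492 g/mol.
M(AgCl) = 107.87 + 35.45 = 143.32 g/mol.
n(NH4Cl) = 418.8 / 53.492 = 7.8292 mol.
Reaction (1): NH4Cl→HCl ratio 1:1 ⇒ n(HCl) = 7.8292 mol.
Reaction (2): HCl→NaCl ratio 1:1 ⇒ n(NaCl) = 7.8292 mol.
Reaction (3): NaCl→AgCl ratio 1:1 ⇒ n(AgCl) = 7.8292 mol.
Mass of AgCl = 7.8292 × 143.32 = 1122.1 g.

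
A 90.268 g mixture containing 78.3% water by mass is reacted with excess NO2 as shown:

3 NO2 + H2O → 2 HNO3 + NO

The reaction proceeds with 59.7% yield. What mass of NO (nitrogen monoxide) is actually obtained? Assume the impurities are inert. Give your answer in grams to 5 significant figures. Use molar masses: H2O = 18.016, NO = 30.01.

70.287 g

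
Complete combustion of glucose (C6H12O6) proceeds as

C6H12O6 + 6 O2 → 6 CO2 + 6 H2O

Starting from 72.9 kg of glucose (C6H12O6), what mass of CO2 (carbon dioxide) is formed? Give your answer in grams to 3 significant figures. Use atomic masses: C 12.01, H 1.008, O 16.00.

M(C6H12O6) = 6(12.01) + 12(1.008) + 6(16.00) = 180.156 g/mol.
M(CO2) = 12.01 + 2(16.00) = 44.01 g/mol.
Convert: 72.9 kg = 72900 g.
n(C6H12O6) = 72900 g / 180.156 g/mol = 404.6 mol.
From the equation the C6H12O6:CO2 mole ratio is 1:6, so n(CO2) = 404.6 × 6/1 = 2428 mol.
Mass of CO2 = 2428 mol × 44.01 g/mol = 106900 g.

107000 g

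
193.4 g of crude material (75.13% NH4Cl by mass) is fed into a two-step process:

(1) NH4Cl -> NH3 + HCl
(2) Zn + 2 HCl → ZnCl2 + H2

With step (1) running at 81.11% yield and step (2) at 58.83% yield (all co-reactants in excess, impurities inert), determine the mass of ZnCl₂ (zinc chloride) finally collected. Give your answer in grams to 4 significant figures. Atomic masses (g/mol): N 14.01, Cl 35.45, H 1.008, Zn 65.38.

88.32 g

Pure NH4Cl = 193.4 × 0.7513 = 145.30 g.
M(NH4Cl) = 14.01 + 4(1.008) + 35.45 = 53.492 g/mol.
M(ZnCl2) = 65.38 + 2(35.45) = 136.28 g/mol.
n(NH4Cl) = 145.30 / 53.492 = 2.7163 mol.
Step 1 (NH4Cl:HCl = 1:1): theoretical n(HCl) = 2.7163 mol; at 81.11% yield, n(HCl) = 2.2032 mol.
Step 2 (HCl:ZnCl2 = 2:1): theoretical n(ZnCl2) = 1.1016 mol, so theoretical mass = 1.1016 × 136.28 = 150.13 g.
At 58.83% yield, actual mass of ZnCl2 = 150.13 × 0.5883 = 88.319 g.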